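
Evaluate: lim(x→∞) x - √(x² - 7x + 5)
This is an ∞-∞ indeterminate form.

Combine fractions or rationalize to convert ∞-∞ to 0/0 form:
  lim(x→∞) x - √(x² - 7x + 5) = 7/2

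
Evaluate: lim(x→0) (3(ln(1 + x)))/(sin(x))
This is a 0/0 indeterminate form.

Apply L'Hôpital's rule: differentiate numerator and denominator separately.
  f(x) = 3·ln(x + 1)   ⇒   f'(x) = 3/(x + 1)
  g(x) = sin(x)   ⇒   g'(x) = cos(x)
  lim(x→0) f'(x)/g'(x) = lim(x→0) (3/(x + 1))/(cos(x))
  = 3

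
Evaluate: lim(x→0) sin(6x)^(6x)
This is an exponential indeterminate form.

For exponential indeterminate forms, take the natural log:
  Let L = lim(x→0) sin(6x)^(6x)
  Then ln(L) = lim(x→0) [exponent × ln(base)]
  Evaluate using L'Hôpital or standard limits, then exponentiate.
  L = 1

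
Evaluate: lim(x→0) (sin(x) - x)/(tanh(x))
This is a 0/0 indeterminate form.

Apply L'Hôpital's rule: differentiate numerator and denominator separately.
  f(x) = -x + sin(x)   ⇒   f'(x) = cos(x) - 1
  g(x) = tanh(x)   ⇒   g'(x) = 1 - tanh(x)^2
  lim(x→0) f'(x)/g'(x) = lim(x→0) (cos(x) - 1)/(1 - tanh(x)^2)
  = 0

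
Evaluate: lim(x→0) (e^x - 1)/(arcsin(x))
This is a 0/0 indeterminate form.

Apply L'Hôpital's rule: differentiate numerator and denominator separately.
  f(x) = e^(x) - 1   ⇒   f'(x) = e^(x)
  g(x) = asin(x)   ⇒   g'(x) = 1/sqrt(1 - x^2)
  lim(x→0) f'(x)/g'(x) = lim(x→0) (e^(x))/(1/sqrt(1 - x^2))
  = 1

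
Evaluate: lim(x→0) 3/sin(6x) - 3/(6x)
This is an ∞-∞ indeterminate form.

Combine fractions or rationalize to convert ∞-∞ to 0/0 form:
  lim(x→0) 3/sin(6x) - 3/(6x) = 0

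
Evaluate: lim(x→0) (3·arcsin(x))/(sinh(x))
This is a 0/0 indeterminate form.

Apply L'Hôpital's rule: differentiate numerator and denominator separately.
  f(x) = 3·asin(x)   ⇒   f'(x) = 3/sqrt(1 - x^2)
  g(x) = sinh(x)   ⇒   g'(x) = cosh(x)
  lim(x→0) f'(x)/g'(x) = lim(x→0) (3/sqrt(1 - x^2))/(cosh(x))
  = 3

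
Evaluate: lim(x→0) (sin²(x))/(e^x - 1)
This is a 0/0 indeterminate form.

Apply L'Hôpital's rule: differentiate numerator and denominator separately.
  f(x) = sin(x)^2   ⇒   f'(x) = 2·sin(x)·cos(x)
  g(x) = e^(x) - 1   ⇒   g'(x) = e^(x)
  lim(x→0) f'(x)/g'(x) = lim(x→0) (2·sin(x)·cos(x))/(e^(x))
  = 0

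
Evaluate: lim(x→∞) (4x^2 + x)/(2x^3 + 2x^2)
This is an ∞/∞ indeterminate form.

Apply L'Hôpital's rule: differentiate numerator and denominator separately.
  f(x) = 4·x^2 + x   ⇒   f'(x) = 8·x + 1
  g(x) = 2·x^3 + 2·x^2   ⇒   g'(x) = 6·x^2 + 4·x
  lim(x→∞) f'(x)/g'(x) = lim(x→∞) (8·x + 1)/(6·x^2 + 4·x)
  = 0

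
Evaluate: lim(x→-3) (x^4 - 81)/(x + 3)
This is a standard limit.

Factor or rationalize the expression:
  lim(x→-3) (x^4 - 81)/(x + 3) = -108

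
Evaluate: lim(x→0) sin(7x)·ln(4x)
This is a 0·∞ indeterminate form.

Rewrite 0·∞ as a quotient (0/0 or ∞/∞ form), then apply L'Hôpital's rule:
  lim(x→0) sin(7x)·ln(4x) = 0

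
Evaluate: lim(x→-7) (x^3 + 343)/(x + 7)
This is a standard limit.

Factor or rationalize the expression:
  lim(x→-7) (x^3 + 343)/(x + 7) = 147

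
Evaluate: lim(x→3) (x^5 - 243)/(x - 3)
This is a standard limit.

Factor or rationalize the expression:
  lim(x→3) (x^5 - 243)/(x - 3) = 405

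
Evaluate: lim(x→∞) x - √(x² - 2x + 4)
This is an ∞-∞ indeterminate form.

Combine fractions or rationalize to convert ∞-∞ to 0/0 form:
  lim(x→∞) x - √(x² - 2x + 4) = 1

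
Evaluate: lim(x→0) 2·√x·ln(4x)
This is a 0·∞ indeterminate form.

Rewrite 0·∞ as a quotient (0/0 or ∞/∞ form), then apply L'Hôpital's rule:
  lim(x→0) 2·√x·ln(4x) = 0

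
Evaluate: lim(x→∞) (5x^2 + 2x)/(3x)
This is an ∞/∞ indeterminate form.

Apply L'Hôpital's rule: differentiate numerator and denominator separately.
  f(x) = 5·x^2 + 2·x   ⇒   f'(x) = 10·x + 2
  g(x) = 3·x   ⇒   g'(x) = 3
  lim(x→∞) f'(x)/g'(x) = lim(x→∞) (10·x + 2)/(3)
  = ∞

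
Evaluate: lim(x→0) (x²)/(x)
This is a 0/0 indeterminate form.

Apply L'Hôpital's rule: differentiate numerator and denominator separately.
  f(x) = x^2   ⇒   f'(x) = 2·x
  g(x) = x   ⇒   g'(x) = 1
  lim(x→0) f'(x)/g'(x) = lim(x→0) (2·x)/(1)
  = 0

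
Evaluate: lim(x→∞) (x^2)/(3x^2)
This is an ∞/∞ indeterminate form.

Apply L'Hôpital's rule: differentiate numerator and denominator separately.
  f(x) = x^2   ⇒   f'(x) = 2·x
  g(x) = 3·x^2   ⇒   g'(x) = 6·x
  lim(x→∞) f'(x)/g'(x) = lim(x→∞) (2·x)/(6·x)
  = 1/3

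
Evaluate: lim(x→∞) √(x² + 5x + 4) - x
This is an ∞-∞ indeterminate form.

Combine fractions or rationalize to convert ∞-∞ to 0/0 form:
  lim(x→∞) √(x² + 5x + 4) - x = 5/2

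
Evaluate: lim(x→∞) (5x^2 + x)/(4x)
This is an ∞/∞ indeterminate form.

Apply L'Hôpital's rule: differentiate numerator and denominator separately.
  f(x) = 5·x^2 + x   ⇒   f'(x) = 10·x + 1
  g(x) = 4·x   ⇒   g'(x) = 4
  lim(x→∞) f'(x)/g'(x) = lim(x→∞) (10·x + 1)/(4)
  = ∞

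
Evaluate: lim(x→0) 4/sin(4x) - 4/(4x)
This is an ∞-∞ indeterminate form.

Combine fractions or rationalize to convert ∞-∞ to 0/0 form:
  lim(x→0) 4/sin(4x) - 4/(4x) = 0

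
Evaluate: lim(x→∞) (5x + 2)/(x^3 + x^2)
This is an ∞/∞ indeterminate form.

Apply L'Hôpital's rule: differentiate numerator and denominator separately.
  f(x) = 5·x + 2   ⇒   f'(x) = 5
  g(x) = x^3 + x^2   ⇒   g'(x) = 3·x^2 + 2·x
  lim(x→∞) f'(x)/g'(x) = lim(x→∞) (5)/(3·x^2 + 2·x)
  = 0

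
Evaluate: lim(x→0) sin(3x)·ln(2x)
This is a 0·∞ indeterminate form.

Rewrite 0·∞ as a quotient (0/0 or ∞/∞ form), then apply L'Hôpital's rule:
  lim(x→0) sin(3x)·ln(2x) = 0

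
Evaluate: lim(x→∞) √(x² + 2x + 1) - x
This is an ∞-∞ indeterminate form.

Combine fractions or rationalize to convert ∞-∞ to 0/0 form:
  lim(x→∞) √(x² + 2x + 1) - x = 1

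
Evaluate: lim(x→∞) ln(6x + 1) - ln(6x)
This is an ∞-∞ indeterminate form.

Combine fractions or rationalize to convert ∞-∞ to 0/0 form:
  lim(x→∞) ln(6x + 1) - ln(6x) = 0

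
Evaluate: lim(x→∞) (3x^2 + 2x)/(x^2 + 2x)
This is an ∞/∞ indeterminate form.

Apply L'Hôpital's rule: differentiate numerator and denominator separately.
  f(x) = 3·x^2 + 2·x   ⇒   f'(x) = 6·x + 2
  g(x) = x^2 + 2·x   ⇒   g'(x) = 2·x + 2
  lim(x→∞) f'(x)/g'(x) = lim(x→∞) (6·x + 2)/(2·x + 2)
  = 3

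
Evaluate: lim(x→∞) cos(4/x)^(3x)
This is an exponential indeterminate form.

For exponential indeterminate forms, take the natural log:
  Let L = lim(x→∞) cos(4/x)^(3x)
  Then ln(L) = lim(x→∞) [exponent × ln(base)]
  Evaluate using L'Hôpital or standard limits, then exponentiate.
  L = 1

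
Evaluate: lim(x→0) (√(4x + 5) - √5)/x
This is a standard limit.

Factor or rationalize the expression:
  lim(x→0) (√(4x + 5) - √5)/x = 2·sqrt(5)/5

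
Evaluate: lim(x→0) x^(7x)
This is an exponential indeterminate form.

For exponential indeterminate forms, take the natural log:
  Let L = lim(x→0) x^(7x)
  Then ln(L) = lim(x→0) [exponent × ln(base)]
  Evaluate using L'Hôpital or standard limits, then exponentiate.
  L = 1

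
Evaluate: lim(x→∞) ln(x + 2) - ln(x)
This is an ∞-∞ indeterminate form.

Combine fractions or rationalize to convert ∞-∞ to 0/0 form:
  lim(x→∞) ln(x + 2) - ln(x) = 0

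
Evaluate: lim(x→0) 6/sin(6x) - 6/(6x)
This is an ∞-∞ indeterminate form.

Combine fractions or rationalize to convert ∞-∞ to 0/0 form:
  lim(x→0) 6/sin(6x) - 6/(6x) = 0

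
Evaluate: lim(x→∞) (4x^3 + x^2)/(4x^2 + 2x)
This is an ∞/∞ indeterminate form.

Apply L'Hôpital's rule: differentiate numerator and denominator separately.
  f(x) = 4·x^3 + x^2   ⇒   f'(x) = 12·x^2 + 2·x
  g(x) = 4·x^2 + 2·x   ⇒   g'(x) = 8·x + 2
  lim(x→∞) f'(x)/g'(x) = lim(x→∞) (12·x^2 + 2·x)/(8·x + 2)
  = ∞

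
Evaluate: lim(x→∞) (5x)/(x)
This is an ∞/∞ indeterminate form.

Apply L'Hôpital's rule: differentiate numerator and denominator separately.
  f(x) = 5·x   ⇒   f'(x) = 5
  g(x) = x   ⇒   g'(x) = 1
  lim(x→∞) f'(x)/g'(x) = lim(x→∞) (5)/(1)
  = 5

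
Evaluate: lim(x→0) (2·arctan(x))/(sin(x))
This is a 0/0 indeterminate form.

Apply L'Hôpital's rule: differentiate numerator and denominator separately.
  f(x) = 2·atan(x)   ⇒   f'(x) = 2/(x^2 + 1)
  g(x) = sin(x)   ⇒   g'(x) = cos(x)
  lim(x→0) f'(x)/g'(x) = lim(x→0) (2/(x^2 + 1))/(cos(x))
  = 2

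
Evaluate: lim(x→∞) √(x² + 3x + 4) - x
This is an ∞-∞ indeterminate form.

Combine fractions or rationalize to convert ∞-∞ to 0/0 form:
  lim(x→∞) √(x² + 3x + 4) - x = 3/2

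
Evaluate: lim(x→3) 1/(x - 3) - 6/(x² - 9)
This is an ∞-∞ indeterminate form.

Combine fractions or rationalize to convert ∞-∞ to 0/0 form:
  lim(x→3) 1/(x - 3) - 6/(x² - 9) = 1/6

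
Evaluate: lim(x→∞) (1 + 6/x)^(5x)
This is an exponential indeterminate form.

For exponential indeterminate forms, take the natural log:
  Let L = lim(x→∞) (1 + 6/x)^(5x)
  Then ln(L) = lim(x→∞) [exponent × ln(base)]
  Evaluate using L'Hôpital or standard limits, then exponentiate.
  L = e^(30)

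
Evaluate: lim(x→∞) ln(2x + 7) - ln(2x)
This is an ∞-∞ indeterminate form.

Combine fractions or rationalize to convert ∞-∞ to 0/0 form:
  lim(x→∞) ln(2x + 7) - ln(2x) = 0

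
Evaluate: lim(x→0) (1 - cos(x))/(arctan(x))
This is a 0/0 indeterminate form.

Apply L'Hôpital's rule: differentiate numerator and denominator separately.
  f(x) = 1 - cos(x)   ⇒   f'(x) = sin(x)
  g(x) = atan(x)   ⇒   g'(x) = 1/(x^2 + 1)
  lim(x→0) f'(x)/g'(x) = lim(x→0) (sin(x))/(1/(x^2 + 1))
  = 0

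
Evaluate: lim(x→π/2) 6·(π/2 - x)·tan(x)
This is a 0·∞ indeterminate form.

Rewrite 0·∞ as a quotient (0/0 or ∞/∞ form), then apply L'Hôpital's rule:
  lim(x→π/2) 6·(π/2 - x)·tan(x) = 6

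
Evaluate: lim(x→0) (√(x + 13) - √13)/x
This is a standard limit.

Factor or rationalize the expression:
  lim(x→0) (√(x + 13) - √13)/x = sqrt(13)/26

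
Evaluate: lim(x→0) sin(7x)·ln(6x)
This is a 0·∞ indeterminate form.

Rewrite 0·∞ as a quotient (0/0 or ∞/∞ form), then apply L'Hôpital's rule:
  lim(x→0) sin(7x)·ln(6x) = 0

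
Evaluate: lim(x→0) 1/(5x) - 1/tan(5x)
This is an ∞-∞ indeterminate form.

Combine fractions or rationalize to convert ∞-∞ to 0/0 form:
  lim(x→0) 1/(5x) - 1/tan(5x) = 0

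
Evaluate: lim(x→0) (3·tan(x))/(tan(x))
This is a 0/0 indeterminate form.

Apply L'Hôpital's rule: differentiate numerator and denominator separately.
  f(x) = 3·tan(x)   ⇒   f'(x) = 3·tan(x)^2 + 3
  g(x) = tan(x)   ⇒   g'(x) = tan(x)^2 + 1
  lim(x→0) f'(x)/g'(x) = lim(x→0) (3·tan(x)^2 + 3)/(tan(x)^2 + 1)
  = 3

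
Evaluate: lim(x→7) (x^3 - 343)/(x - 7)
This is a standard limit.

Factor or rationalize the expression:
  lim(x→7) (x^3 - 343)/(x - 7) = 147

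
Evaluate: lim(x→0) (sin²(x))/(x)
This is a 0/0 indeterminate form.

Apply L'Hôpital's rule: differentiate numerator and denominator separately.
  f(x) = sin(x)^2   ⇒   f'(x) = 2·sin(x)·cos(x)
  g(x) = x   ⇒   g'(x) = 1
  lim(x→0) f'(x)/g'(x) = lim(x→0) (2·sin(x)·cos(x))/(1)
  = 0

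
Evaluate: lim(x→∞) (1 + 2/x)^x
This is an exponential indeterminate form.

For exponential indeterminate forms, take the natural log:
  Let L = lim(x→∞) (1 + 2/x)^x
  Then ln(L) = lim(x→∞) [exponent × ln(base)]
  Evaluate using L'Hôpital or standard limits, then exponentiate.
  L = e²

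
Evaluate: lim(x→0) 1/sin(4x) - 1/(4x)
This is an ∞-∞ indeterminate form.

Combine fractions or rationalize to convert ∞-∞ to 0/0 form:
  lim(x→0) 1/sin(4x) - 1/(4x) = 0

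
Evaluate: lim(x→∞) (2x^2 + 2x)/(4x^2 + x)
This is an ∞/∞ indeterminate form.

Apply L'Hôpital's rule: differentiate numerator and denominator separately.
  f(x) = 2·x^2 + 2·x   ⇒   f'(x) = 4·x + 2
  g(x) = 4·x^2 + x   ⇒   g'(x) = 8·x + 1
  lim(x→∞) f'(x)/g'(x) = lim(x→∞) (4·x + 2)/(8·x + 1)
  = 1/2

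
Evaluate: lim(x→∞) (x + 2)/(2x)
This is an ∞/∞ indeterminate form.

Apply L'Hôpital's rule: differentiate numerator and denominator separately.
  f(x) = x + 2   ⇒   f'(x) = 1
  g(x) = 2·x   ⇒   g'(x) = 2
  lim(x→∞) f'(x)/g'(x) = lim(x→∞) (1)/(2)
  = 1/2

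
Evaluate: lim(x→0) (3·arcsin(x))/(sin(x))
This is a 0/0 indeterminate form.

Apply L'Hôpital's rule: differentiate numerator and denominator separately.
  f(x) = 3·asin(x)   ⇒   f'(x) = 3/sqrt(1 - x^2)
  g(x) = sin(x)   ⇒   g'(x) = cos(x)
  lim(x→0) f'(x)/g'(x) = lim(x→0) (3/sqrt(1 - x^2))/(cos(x))
  = 3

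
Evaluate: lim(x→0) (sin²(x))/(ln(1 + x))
This is a 0/0 indeterminate form.

Apply L'Hôpital's rule: differentiate numerator and denominator separately.
  f(x) = sin(x)^2   ⇒   f'(x) = 2·sin(x)·cos(x)
  g(x) = ln(x + 1)   ⇒   g'(x) = 1/(x + 1)
  lim(x→0) f'(x)/g'(x) = lim(x→0) (2·sin(x)·cos(x))/(1/(x + 1))
  = 0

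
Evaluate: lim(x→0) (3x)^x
This is an exponential indeterminate form.

For exponential indeterminate forms, take the natural log:
  Let L = lim(x→0) (3x)^x
  Then ln(L) = lim(x→0) [exponent × ln(base)]
  Evaluate using L'Hôpital or standard limits, then exponentiate.
  L = 1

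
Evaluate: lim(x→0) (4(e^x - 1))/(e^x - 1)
This is a 0/0 indeterminate form.

Apply L'Hôpital's rule: differentiate numerator and denominator separately.
  f(x) = 4·e^(x) - 4   ⇒   f'(x) = 4·e^(x)
  g(x) = e^(x) - 1   ⇒   g'(x) = e^(x)
  lim(x→0) f'(x)/g'(x) = lim(x→0) (4·e^(x))/(e^(x))
  = 4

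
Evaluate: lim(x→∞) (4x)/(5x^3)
This is an ∞/∞ indeterminate form.

Apply L'Hôpital's rule: differentiate numerator and denominator separately.
  f(x) = 4·x   ⇒   f'(x) = 4
  g(x) = 5·x^3   ⇒   g'(x) = 15·x^2
  lim(x→∞) f'(x)/g'(x) = lim(x→∞) (4)/(15·x^2)
  = 0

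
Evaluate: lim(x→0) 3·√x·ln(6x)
This is a 0·∞ indeterminate form.

Rewrite 0·∞ as a quotient (0/0 or ∞/∞ form), then apply L'Hôpital's rule:
  lim(x→0) 3·√x·ln(6x) = 0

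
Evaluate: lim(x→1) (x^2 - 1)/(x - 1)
This is a standard limit.

Factor or rationalize the expression:
  lim(x→1) (x^2 - 1)/(x - 1) = 2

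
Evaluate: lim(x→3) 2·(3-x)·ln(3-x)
This is a 0·∞ indeterminate form.

Rewrite 0·∞ as a quotient (0/0 or ∞/∞ form), then apply L'Hôpital's rule:
  lim(x→3) 2·(3-x)·ln(3-x) = 0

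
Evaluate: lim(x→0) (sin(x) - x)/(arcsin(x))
This is a 0/0 indeterminate form.

Apply L'Hôpital's rule: differentiate numerator and denominator separately.
  f(x) = -x + sin(x)   ⇒   f'(x) = cos(x) - 1
  g(x) = asin(x)   ⇒   g'(x) = 1/sqrt(1 - x^2)
  lim(x→0) f'(x)/g'(x) = lim(x→0) (cos(x) - 1)/(1/sqrt(1 - x^2))
  = 0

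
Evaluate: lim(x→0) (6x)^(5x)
This is an exponential indeterminate form.

For exponential indeterminate forms, take the natural log:
  Let L = lim(x→0) (6x)^(5x)
  Then ln(L) = lim(x→0) [exponent × ln(base)]
  Evaluate using L'Hôpital or standard limits, then exponentiate.
  L = 1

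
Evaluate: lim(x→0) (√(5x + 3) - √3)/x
This is a standard limit.

Factor or rationalize the expression:
  lim(x→0) (√(5x + 3) - √3)/x = 5·sqrt(3)/6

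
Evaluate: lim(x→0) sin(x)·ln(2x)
This is a 0·∞ indeterminate form.

Rewrite 0·∞ as a quotient (0/0 or ∞/∞ form), then apply L'Hôpital's rule:
  lim(x→0) sin(x)·ln(2x) = 0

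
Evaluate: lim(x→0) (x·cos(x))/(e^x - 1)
This is a 0/0 indeterminate form.

Apply L'Hôpital's rule: differentiate numerator and denominator separately.
  f(x) = x·cos(x)   ⇒   f'(x) = -x·sin(x) + cos(x)
  g(x) = e^(x) - 1   ⇒   g'(x) = e^(x)
  lim(x→0) f'(x)/g'(x) = lim(x→0) (-x·sin(x) + cos(x))/(e^(x))
  = 1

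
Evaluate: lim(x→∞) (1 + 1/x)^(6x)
This is an exponential indeterminate form.

For exponential indeterminate forms, take the natural log:
  Let L = lim(x→∞) (1 + 1/x)^(6x)
  Then ln(L) = lim(x→∞) [exponent × ln(base)]
  Evaluate using L'Hôpital or standard limits, then exponentiate.
  L = e^(6)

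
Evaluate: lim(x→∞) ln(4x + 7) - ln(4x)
This is an ∞-∞ indeterminate form.

Combine fractions or rationalize to convert ∞-∞ to 0/0 form:
  lim(x→∞) ln(4x + 7) - ln(4x) = 0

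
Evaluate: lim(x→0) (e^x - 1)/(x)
This is a 0/0 indeterminate form.

Apply L'Hôpital's rule: differentiate numerator and denominator separately.
  f(x) = e^(x) - 1   ⇒   f'(x) = e^(x)
  g(x) = x   ⇒   g'(x) = 1
  lim(x→0) f'(x)/g'(x) = lim(x→0) (e^(x))/(1)
  = 1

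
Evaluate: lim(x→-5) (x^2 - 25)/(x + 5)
This is a standard limit.

Factor or rationalize the expression:
  lim(x→-5) (x^2 - 25)/(x + 5) = -10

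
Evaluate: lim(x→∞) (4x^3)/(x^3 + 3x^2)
This is an ∞/∞ indeterminate form.

Apply L'Hôpital's rule: differentiate numerator and denominator separately.
  f(x) = 4·x^3   ⇒   f'(x) = 12·x^2
  g(x) = x^3 + 3·x^2   ⇒   g'(x) = 3·x^2 + 6·x
  lim(x→∞) f'(x)/g'(x) = lim(x→∞) (12·x^2)/(3·x^2 + 6·x)
  = 4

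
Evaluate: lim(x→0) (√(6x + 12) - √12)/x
This is a standard limit.

Factor or rationalize the expression:
  lim(x→0) (√(6x + 12) - √12)/x = sqrt(3)/2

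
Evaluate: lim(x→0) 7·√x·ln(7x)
This is a 0·∞ indeterminate form.

Rewrite 0·∞ as a quotient (0/0 or ∞/∞ form), then apply L'Hôpital's rule:
  lim(x→0) 7·√x·ln(7x) = 0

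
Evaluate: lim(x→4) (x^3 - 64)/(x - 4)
This is a standard limit.

Factor or rationalize the expression:
  lim(x→4) (x^3 - 64)/(x - 4) = 48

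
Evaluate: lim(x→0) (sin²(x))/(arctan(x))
This is a 0/0 indeterminate form.

Apply L'Hôpital's rule: differentiate numerator and denominator separately.
  f(x) = sin(x)^2   ⇒   f'(x) = 2·sin(x)·cos(x)
  g(x) = atan(x)   ⇒   g'(x) = 1/(x^2 + 1)
  lim(x→0) f'(x)/g'(x) = lim(x→0) (2·sin(x)·cos(x))/(1/(x^2 + 1))
  = 0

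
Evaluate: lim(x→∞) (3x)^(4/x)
This is an exponential indeterminate form.

For exponential indeterminate forms, take the natural log:
  Let L = lim(x→∞) (3x)^(4/x)
  Then ln(L) = lim(x→∞) [exponent × ln(base)]
  Evaluate using L'Hôpital or standard limits, then exponentiate.
  L = 1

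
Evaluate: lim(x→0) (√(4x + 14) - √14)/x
This is a standard limit.

Factor or rationalize the expression:
  lim(x→0) (√(4x + 14) - √14)/x = sqrt(14)/7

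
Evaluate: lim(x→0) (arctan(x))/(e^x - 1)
This is a 0/0 indeterminate form.

Apply L'Hôpital's rule: differentiate numerator and denominator separately.
  f(x) = atan(x)   ⇒   f'(x) = 1/(x^2 + 1)
  g(x) = e^(x) - 1   ⇒   g'(x) = e^(x)
  lim(x→0) f'(x)/g'(x) = lim(x→0) (1/(x^2 + 1))/(e^(x))
  = 1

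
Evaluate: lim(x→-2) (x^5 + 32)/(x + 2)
This is a standard limit.

Factor or rationalize the expression:
  lim(x→-2) (x^5 + 32)/(x + 2) = 80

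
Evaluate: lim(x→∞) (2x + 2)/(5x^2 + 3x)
This is an ∞/∞ indeterminate form.

Apply L'Hôpital's rule: differentiate numerator and denominator separately.
  f(x) = 2·x + 2   ⇒   f'(x) = 2
  g(x) = 5·x^2 + 3·x   ⇒   g'(x) = 10·x + 3
  lim(x→∞) f'(x)/g'(x) = lim(x→∞) (2)/(10·x + 3)
  = 0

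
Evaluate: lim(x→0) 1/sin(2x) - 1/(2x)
This is an ∞-∞ indeterminate form.

Combine fractions or rationalize to convert ∞-∞ to 0/0 form:
  lim(x→0) 1/sin(2x) - 1/(2x) = 0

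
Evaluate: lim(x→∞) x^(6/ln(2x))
This is an exponential indeterminate form.

For exponential indeterminate forms, take the natural log:
  Let L = lim(x→∞) x^(6/ln(2x))
  Then ln(L) = lim(x→∞) [exponent × ln(base)]
  Evaluate using L'Hôpital or standard limits, then exponentiate.
  L = e^(6)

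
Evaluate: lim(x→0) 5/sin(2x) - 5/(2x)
This is an ∞-∞ indeterminate form.

Combine fractions or rationalize to convert ∞-∞ to 0/0 form:
  lim(x→0) 5/sin(2x) - 5/(2x) = 0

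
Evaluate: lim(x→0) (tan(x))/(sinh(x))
This is a 0/0 indeterminate form.

Apply L'Hôpital's rule: differentiate numerator and denominator separately.
  f(x) = tan(x)   ⇒   f'(x) = tan(x)^2 + 1
  g(x) = sinh(x)   ⇒   g'(x) = cosh(x)
  lim(x→0) f'(x)/g'(x) = lim(x→0) (tan(x)^2 + 1)/(cosh(x))
  = 1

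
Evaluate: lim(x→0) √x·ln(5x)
This is a 0·∞ indeterminate form.

Rewrite 0·∞ as a quotient (0/0 or ∞/∞ form), then apply L'Hôpital's rule:
  lim(x→0) √x·ln(5x) = 0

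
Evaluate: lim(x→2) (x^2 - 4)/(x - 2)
This is a standard limit.

Factor or rationalize the expression:
  lim(x→2) (x^2 - 4)/(x - 2) = 4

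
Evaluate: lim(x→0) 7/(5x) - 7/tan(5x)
This is an ∞-∞ indeterminate form.

Combine fractions or rationalize to convert ∞-∞ to 0/0 form:
  lim(x→0) 7/(5x) - 7/tan(5x) = 0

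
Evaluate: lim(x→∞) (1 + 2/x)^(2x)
This is an exponential indeterminate form.

For exponential indeterminate forms, take the natural log:
  Let L = lim(x→∞) (1 + 2/x)^(2x)
  Then ln(L) = lim(x→∞) [exponent × ln(base)]
  Evaluate using L'Hôpital or standard limits, then exponentiate.
  L = e^(4)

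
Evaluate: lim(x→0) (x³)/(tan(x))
This is a 0/0 indeterminate form.

Apply L'Hôpital's rule: differentiate numerator and denominator separately.
  f(x) = x^3   ⇒   f'(x) = 3·x^2
  g(x) = tan(x)   ⇒   g'(x) = tan(x)^2 + 1
  lim(x→0) f'(x)/g'(x) = lim(x→0) (3·x^2)/(tan(x)^2 + 1)
  = 0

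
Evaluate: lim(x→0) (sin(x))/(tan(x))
This is a 0/0 indeterminate form.

Apply L'Hôpital's rule: differentiate numerator and denominator separately.
  f(x) = sin(x)   ⇒   f'(x) = cos(x)
  g(x) = tan(x)   ⇒   g'(x) = tan(x)^2 + 1
  lim(x→0) f'(x)/g'(x) = lim(x→0) (cos(x))/(tan(x)^2 + 1)
  = 1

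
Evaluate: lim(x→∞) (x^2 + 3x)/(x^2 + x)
This is an ∞/∞ indeterminate form.

Apply L'Hôpital's rule: differentiate numerator and denominator separately.
  f(x) = x^2 + 3·x   ⇒   f'(x) = 2·x + 3
  g(x) = x^2 + x   ⇒   g'(x) = 2·x + 1
  lim(x→∞) f'(x)/g'(x) = lim(x→∞) (2·x + 3)/(2·x + 1)
  = 1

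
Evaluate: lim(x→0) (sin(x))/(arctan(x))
This is a 0/0 indeterminate form.

Apply L'Hôpital's rule: differentiate numerator and denominator separately.
  f(x) = sin(x)   ⇒   f'(x) = cos(x)
  g(x) = atan(x)   ⇒   g'(x) = 1/(x^2 + 1)
  lim(x→0) f'(x)/g'(x) = lim(x→0) (cos(x))/(1/(x^2 + 1))
  = 1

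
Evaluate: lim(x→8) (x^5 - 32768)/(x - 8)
This is a standard limit.

Factor or rationalize the expression:
  lim(x→8) (x^5 - 32768)/(x - 8) = 20480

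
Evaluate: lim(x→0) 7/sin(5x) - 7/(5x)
This is an ∞-∞ indeterminate form.

Combine fractions or rationalize to convert ∞-∞ to 0/0 form:
  lim(x→0) 7/sin(5x) - 7/(5x) = 0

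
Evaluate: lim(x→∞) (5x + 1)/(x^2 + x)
This is an ∞/∞ indeterminate form.

Apply L'Hôpital's rule: differentiate numerator and denominator separately.
  f(x) = 5·x + 1   ⇒   f'(x) = 5
  g(x) = x^2 + x   ⇒   g'(x) = 2·x + 1
  lim(x→∞) f'(x)/g'(x) = lim(x→∞) (5)/(2·x + 1)
  = 0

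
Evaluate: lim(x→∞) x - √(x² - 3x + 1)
This is an ∞-∞ indeterminate form.

Combine fractions or rationalize to convert ∞-∞ to 0/0 form:
  lim(x→∞) x - √(x² - 3x + 1) = 3/2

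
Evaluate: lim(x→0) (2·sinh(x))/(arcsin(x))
This is a 0/0 indeterminate form.

Apply L'Hôpital's rule: differentiate numerator and denominator separately.
  f(x) = 2·sinh(x)   ⇒   f'(x) = 2·cosh(x)
  g(x) = asin(x)   ⇒   g'(x) = 1/sqrt(1 - x^2)
  lim(x→0) f'(x)/g'(x) = lim(x→0) (2·cosh(x))/(1/sqrt(1 - x^2))
  = 2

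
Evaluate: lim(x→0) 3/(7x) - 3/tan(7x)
This is an ∞-∞ indeterminate form.

Combine fractions or rationalize to convert ∞-∞ to 0/0 form:
  lim(x→0) 3/(7x) - 3/tan(7x) = 0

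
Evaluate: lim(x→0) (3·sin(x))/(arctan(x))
This is a 0/0 indeterminate form.

Apply L'Hôpital's rule: differentiate numerator and denominator separately.
  f(x) = 3·sin(x)   ⇒   f'(x) = 3·cos(x)
  g(x) = atan(x)   ⇒   g'(x) = 1/(x^2 + 1)
  lim(x→0) f'(x)/g'(x) = lim(x→0) (3·cos(x))/(1/(x^2 + 1))
  = 3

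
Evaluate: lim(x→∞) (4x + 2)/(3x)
This is an ∞/∞ indeterminate form.

Apply L'Hôpital's rule: differentiate numerator and denominator separately.
  f(x) = 4·x + 2   ⇒   f'(x) = 4
  g(x) = 3·x   ⇒   g'(x) = 3
  lim(x→∞) f'(x)/g'(x) = lim(x→∞) (4)/(3)
  = 4/3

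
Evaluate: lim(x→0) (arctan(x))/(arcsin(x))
This is a 0/0 indeterminate form.

Apply L'Hôpital's rule: differentiate numerator and denominator separately.
  f(x) = atan(x)   ⇒   f'(x) = 1/(x^2 + 1)
  g(x) = asin(x)   ⇒   g'(x) = 1/sqrt(1 - x^2)
  lim(x→0) f'(x)/g'(x) = lim(x→0) (1/(x^2 + 1))/(1/sqrt(1 - x^2))
  = 1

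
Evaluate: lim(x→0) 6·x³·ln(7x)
This is a 0·∞ indeterminate form.

Rewrite 0·∞ as a quotient (0/0 or ∞/∞ form), then apply L'Hôpital's rule:
  lim(x→0) 6·x³·ln(7x) = 0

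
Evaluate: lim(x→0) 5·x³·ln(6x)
This is a 0·∞ indeterminate form.

Rewrite 0·∞ as a quotient (0/0 or ∞/∞ form), then apply L'Hôpital's rule:
  lim(x→0) 5·x³·ln(6x) = 0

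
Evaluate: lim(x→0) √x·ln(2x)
This is a 0·∞ indeterminate form.

Rewrite 0·∞ as a quotient (0/0 or ∞/∞ form), then apply L'Hôpital's rule:
  lim(x→0) √x·ln(2x) = 0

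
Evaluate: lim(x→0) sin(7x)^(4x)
This is an exponential indeterminate form.

For exponential indeterminate forms, take the natural log:
  Let L = lim(x→0) sin(7x)^(4x)
  Then ln(L) = lim(x→0) [exponent × ln(base)]
  Evaluate using L'Hôpital or standard limits, then exponentiate.
  L = 1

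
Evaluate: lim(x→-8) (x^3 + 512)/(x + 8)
This is a standard limit.

Factor or rationalize the expression:
  lim(x→-8) (x^3 + 512)/(x + 8) = 192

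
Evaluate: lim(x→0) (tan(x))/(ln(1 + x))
This is a 0/0 indeterminate form.

Apply L'Hôpital's rule: differentiate numerator and denominator separately.
  f(x) = tan(x)   ⇒   f'(x) = tan(x)^2 + 1
  g(x) = ln(x + 1)   ⇒   g'(x) = 1/(x + 1)
  lim(x→0) f'(x)/g'(x) = lim(x→0) (tan(x)^2 + 1)/(1/(x + 1))
  = 1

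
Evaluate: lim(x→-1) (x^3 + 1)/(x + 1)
This is a standard limit.

Factor or rationalize the expression:
  lim(x→-1) (x^3 + 1)/(x + 1) = 3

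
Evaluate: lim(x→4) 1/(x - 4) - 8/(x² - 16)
This is an ∞-∞ indeterminate form.

Combine fractions or rationalize to convert ∞-∞ to 0/0 form:
  lim(x→4) 1/(x - 4) - 8/(x² - 16) = 1/8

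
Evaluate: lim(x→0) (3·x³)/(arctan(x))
This is a 0/0 indeterminate form.

Apply L'Hôpital's rule: differentiate numerator and denominator separately.
  f(x) = 3·x^3   ⇒   f'(x) = 9·x^2
  g(x) = atan(x)   ⇒   g'(x) = 1/(x^2 + 1)
  lim(x→0) f'(x)/g'(x) = lim(x→0) (9·x^2)/(1/(x^2 + 1))
  = 0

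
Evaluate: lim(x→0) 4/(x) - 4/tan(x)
This is an ∞-∞ indeterminate form.

Combine fractions or rationalize to convert ∞-∞ to 0/0 form:
  lim(x→0) 4/(x) - 4/tan(x) = 0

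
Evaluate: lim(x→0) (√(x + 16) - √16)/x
This is a standard limit.

Factor or rationalize the expression:
  lim(x→0) (√(x + 16) - √16)/x = 1/8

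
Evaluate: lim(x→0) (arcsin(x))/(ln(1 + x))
This is a 0/0 indeterminate form.

Apply L'Hôpital's rule: differentiate numerator and denominator separately.
  f(x) = asin(x)   ⇒   f'(x) = 1/sqrt(1 - x^2)
  g(x) = ln(x + 1)   ⇒   g'(x) = 1/(x + 1)
  lim(x→0) f'(x)/g'(x) = lim(x→0) (1/sqrt(1 - x^2))/(1/(x + 1))
  = 1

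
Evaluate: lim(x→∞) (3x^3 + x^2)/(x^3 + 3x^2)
This is an ∞/∞ indeterminate form.

Apply L'Hôpital's rule: differentiate numerator and denominator separately.
  f(x) = 3·x^3 + x^2   ⇒   f'(x) = 9·x^2 + 2·x
  g(x) = x^3 + 3·x^2   ⇒   g'(x) = 3·x^2 + 6·x
  lim(x→∞) f'(x)/g'(x) = lim(x→∞) (9·x^2 + 2·x)/(3·x^2 + 6·x)
  = 3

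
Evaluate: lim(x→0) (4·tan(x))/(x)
This is a 0/0 indeterminate form.

Apply L'Hôpital's rule: differentiate numerator and denominator separately.
  f(x) = 4·tan(x)   ⇒   f'(x) = 4·tan(x)^2 + 4
  g(x) = x   ⇒   g'(x) = 1
  lim(x→0) f'(x)/g'(x) = lim(x→0) (4·tan(x)^2 + 4)/(1)
  = 4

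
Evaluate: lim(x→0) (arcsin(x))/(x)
This is a 0/0 indeterminate form.

Apply L'Hôpital's rule: differentiate numerator and denominator separately.
  f(x) = asin(x)   ⇒   f'(x) = 1/sqrt(1 - x^2)
  g(x) = x   ⇒   g'(x) = 1
  lim(x→0) f'(x)/g'(x) = lim(x→0) (1/sqrt(1 - x^2))/(1)
  = 1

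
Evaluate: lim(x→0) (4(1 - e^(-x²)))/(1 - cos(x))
This is a 0/0 indeterminate form.

Apply L'Hôpital's rule: differentiate numerator and denominator separately.
  f(x) = 4 - 4·e^(-x^2)   ⇒   f'(x) = 8·x·e^(-x^2)
  g(x) = 1 - cos(x)   ⇒   g'(x) = sin(x)
  lim(x→0) f'(x)/g'(x) = lim(x→0) (8·x·e^(-x^2))/(sin(x))
  = 8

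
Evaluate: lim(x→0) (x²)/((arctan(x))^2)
This is a 0/0 indeterminate form.

Apply L'Hôpital's rule: differentiate numerator and denominator separately.
  f(x) = x^2   ⇒   f'(x) = 2·x
  g(x) = atan(x)^2   ⇒   g'(x) = 2·atan(x)/(x^2 + 1)
  lim(x→0) f'(x)/g'(x) = lim(x→0) (2·x)/(2·atan(x)/(x^2 + 1))
  = 1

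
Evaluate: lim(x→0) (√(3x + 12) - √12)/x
This is a standard limit.

Factor or rationalize the expression:
  lim(x→0) (√(3x + 12) - √12)/x = sqrt(3)/4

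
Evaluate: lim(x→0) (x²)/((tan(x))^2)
This is a 0/0 indeterminate form.

Apply L'Hôpital's rule: differentiate numerator and denominator separately.
  f(x) = x^2   ⇒   f'(x) = 2·x
  g(x) = tan(x)^2   ⇒   g'(x) = (2·tan(x)^2 + 2)·tan(x)
  lim(x→0) f'(x)/g'(x) = lim(x→0) (2·x)/((2·tan(x)^2 + 2)·tan(x))
  = 1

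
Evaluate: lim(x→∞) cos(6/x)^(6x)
This is an exponential indeterminate form.

For exponential indeterminate forms, take the natural log:
  Let L = lim(x→∞) cos(6/x)^(6x)
  Then ln(L) = lim(x→∞) [exponent × ln(base)]
  Evaluate using L'Hôpital or standard limits, then exponentiate.
  L = 1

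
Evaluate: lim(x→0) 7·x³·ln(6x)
This is a 0·∞ indeterminate form.

Rewrite 0·∞ as a quotient (0/0 or ∞/∞ form), then apply L'Hôpital's rule:
  lim(x→0) 7·x³·ln(6x) = 0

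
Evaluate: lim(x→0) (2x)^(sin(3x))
This is an exponential indeterminate form.

For exponential indeterminate forms, take the natural log:
  Let L = lim(x→0) (2x)^(sin(3x))
  Then ln(L) = lim(x→0) [exponent × ln(base)]
  Evaluate using L'Hôpital or standard limits, then exponentiate.
  L = 1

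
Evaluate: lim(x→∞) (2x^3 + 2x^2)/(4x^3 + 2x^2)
This is an ∞/∞ indeterminate form.

Apply L'Hôpital's rule: differentiate numerator and denominator separately.
  f(x) = 2·x^3 + 2·x^2   ⇒   f'(x) = 6·x^2 + 4·x
  g(x) = 4·x^3 + 2·x^2   ⇒   g'(x) = 12·x^2 + 4·x
  lim(x→∞) f'(x)/g'(x) = lim(x→∞) (6·x^2 + 4·x)/(12·x^2 + 4·x)
  = 1/2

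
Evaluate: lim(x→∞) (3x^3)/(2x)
This is an ∞/∞ indeterminate form.

Apply L'Hôpital's rule: differentiate numerator and denominator separately.
  f(x) = 3·x^3   ⇒   f'(x) = 9·x^2
  g(x) = 2·x   ⇒   g'(x) = 2
  lim(x→∞) f'(x)/g'(x) = lim(x→∞) (9·x^2)/(2)
  = ∞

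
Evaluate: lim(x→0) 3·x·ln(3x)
This is a 0·∞ indeterminate form.

Rewrite 0·∞ as a quotient (0/0 or ∞/∞ form), then apply L'Hôpital's rule:
  lim(x→0) 3·x·ln(3x) = 0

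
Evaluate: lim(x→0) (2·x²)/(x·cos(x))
This is a 0/0 indeterminate form.

Apply L'Hôpital's rule: differentiate numerator and denominator separately.
  f(x) = 2·x^2   ⇒   f'(x) = 4·x
  g(x) = x·cos(x)   ⇒   g'(x) = -x·sin(x) + cos(x)
  lim(x→0) f'(x)/g'(x) = lim(x→0) (4·x)/(-x·sin(x) + cos(x))
  = 0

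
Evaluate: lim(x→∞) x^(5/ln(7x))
This is an exponential indeterminate form.

For exponential indeterminate forms, take the natural log:
  Let L = lim(x→∞) x^(5/ln(7x))
  Then ln(L) = lim(x→∞) [exponent × ln(base)]
  Evaluate using L'Hôpital or standard limits, then exponentiate.
  L = e^(5)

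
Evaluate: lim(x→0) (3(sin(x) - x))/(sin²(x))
This is a 0/0 indeterminate form.

Apply L'Hôpital's rule: differentiate numerator and denominator separately.
  f(x) = -3·x + 3·sin(x)   ⇒   f'(x) = 3·cos(x) - 3
  g(x) = sin(x)^2   ⇒   g'(x) = 2·sin(x)·cos(x)
  lim(x→0) f'(x)/g'(x) = lim(x→0) (3·cos(x) - 3)/(2·sin(x)·cos(x))
  = 0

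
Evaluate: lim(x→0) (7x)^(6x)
This is an exponential indeterminate form.

For exponential indeterminate forms, take the natural log:
  Let L = lim(x→0) (7x)^(6x)
  Then ln(L) = lim(x→0) [exponent × ln(base)]
  Evaluate using L'Hôpital or standard limits, then exponentiate.
  L = 1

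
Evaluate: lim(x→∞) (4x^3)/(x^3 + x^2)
This is an ∞/∞ indeterminate form.

Apply L'Hôpital's rule: differentiate numerator and denominator separately.
  f(x) = 4·x^3   ⇒   f'(x) = 12·x^2
  g(x) = x^3 + x^2   ⇒   g'(x) = 3·x^2 + 2·x
  lim(x→∞) f'(x)/g'(x) = lim(x→∞) (12·x^2)/(3·x^2 + 2·x)
  = 4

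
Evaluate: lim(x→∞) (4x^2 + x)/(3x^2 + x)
This is an ∞/∞ indeterminate form.

Apply L'Hôpital's rule: differentiate numerator and denominator separately.
  f(x) = 4·x^2 + x   ⇒   f'(x) = 8·x + 1
  g(x) = 3·x^2 + x   ⇒   g'(x) = 6·x + 1
  lim(x→∞) f'(x)/g'(x) = lim(x→∞) (8·x + 1)/(6·x + 1)
  = 4/3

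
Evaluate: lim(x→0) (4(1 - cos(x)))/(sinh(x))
This is a 0/0 indeterminate form.

Apply L'Hôpital's rule: differentiate numerator and denominator separately.
  f(x) = 4 - 4·cos(x)   ⇒   f'(x) = 4·sin(x)
  g(x) = sinh(x)   ⇒   g'(x) = cosh(x)
  lim(x→0) f'(x)/g'(x) = lim(x→0) (4·sin(x))/(cosh(x))
  = 0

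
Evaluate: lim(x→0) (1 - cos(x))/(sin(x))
This is a 0/0 indeterminate form.

Apply L'Hôpital's rule: differentiate numerator and denominator separately.
  f(x) = 1 - cos(x)   ⇒   f'(x) = sin(x)
  g(x) = sin(x)   ⇒   g'(x) = cos(x)
  lim(x→0) f'(x)/g'(x) = lim(x→0) (sin(x))/(cos(x))
  = 0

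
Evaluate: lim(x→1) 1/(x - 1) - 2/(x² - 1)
This is an ∞-∞ indeterminate form.

Combine fractions or rationalize to convert ∞-∞ to 0/0 form:
  lim(x→1) 1/(x - 1) - 2/(x² - 1) = 1/2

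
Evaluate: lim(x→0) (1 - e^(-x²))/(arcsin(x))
This is a 0/0 indeterminate form.

Apply L'Hôpital's rule: differentiate numerator and denominator separately.
  f(x) = 1 - e^(-x^2)   ⇒   f'(x) = 2·x·e^(-x^2)
  g(x) = asin(x)   ⇒   g'(x) = 1/sqrt(1 - x^2)
  lim(x→0) f'(x)/g'(x) = lim(x→0) (2·x·e^(-x^2))/(1/sqrt(1 - x^2))
  = 0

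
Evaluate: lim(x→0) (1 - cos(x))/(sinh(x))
This is a 0/0 indeterminate form.

Apply L'Hôpital's rule: differentiate numerator and denominator separately.
  f(x) = 1 - cos(x)   ⇒   f'(x) = sin(x)
  g(x) = sinh(x)   ⇒   g'(x) = cosh(x)
  lim(x→0) f'(x)/g'(x) = lim(x→0) (sin(x))/(cosh(x))
  = 0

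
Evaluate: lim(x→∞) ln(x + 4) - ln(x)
This is an ∞-∞ indeterminate form.

Combine fractions or rationalize to convert ∞-∞ to 0/0 form:
  lim(x→∞) ln(x + 4) - ln(x) = 0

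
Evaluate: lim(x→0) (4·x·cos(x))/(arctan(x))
This is a 0/0 indeterminate form.

Apply L'Hôpital's rule: differentiate numerator and denominator separately.
  f(x) = 4·x·cos(x)   ⇒   f'(x) = -4·x·sin(x) + 4·cos(x)
  g(x) = atan(x)   ⇒   g'(x) = 1/(x^2 + 1)
  lim(x→0) f'(x)/g'(x) = lim(x→0) (-4·x·sin(x) + 4·cos(x))/(1/(x^2 + 1))
  = 4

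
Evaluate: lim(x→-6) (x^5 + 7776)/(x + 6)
This is a standard limit.

Factor or rationalize the expression:
  lim(x→-6) (x^5 + 7776)/(x + 6) = 6480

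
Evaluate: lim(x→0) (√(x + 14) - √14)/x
This is a standard limit.

Factor or rationalize the expression:
  lim(x→0) (√(x + 14) - √14)/x = sqrt(14)/28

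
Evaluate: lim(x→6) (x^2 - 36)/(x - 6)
This is a standard limit.

Factor or rationalize the expression:
  lim(x→6) (x^2 - 36)/(x - 6) = 12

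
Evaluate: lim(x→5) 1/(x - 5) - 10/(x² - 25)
This is an ∞-∞ indeterminate form.

Combine fractions or rationalize to convert ∞-∞ to 0/0 form:
  lim(x→5) 1/(x - 5) - 10/(x² - 25) = 1/10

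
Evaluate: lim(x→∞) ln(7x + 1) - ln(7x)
This is an ∞-∞ indeterminate form.

Combine fractions or rationalize to convert ∞-∞ to 0/0 form:
  lim(x→∞) ln(7x + 1) - ln(7x) = 0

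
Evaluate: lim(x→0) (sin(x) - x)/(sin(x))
This is a 0/0 indeterminate form.

Apply L'Hôpital's rule: differentiate numerator and denominator separately.
  f(x) = -x + sin(x)   ⇒   f'(x) = cos(x) - 1
  g(x) = sin(x)   ⇒   g'(x) = cos(x)
  lim(x→0) f'(x)/g'(x) = lim(x→0) (cos(x) - 1)/(cos(x))
  = 0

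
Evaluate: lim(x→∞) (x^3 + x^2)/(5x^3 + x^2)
This is an ∞/∞ indeterminate form.

Apply L'Hôpital's rule: differentiate numerator and denominator separately.
  f(x) = x^3 + x^2   ⇒   f'(x) = 3·x^2 + 2·x
  g(x) = 5·x^3 + x^2   ⇒   g'(x) = 15·x^2 + 2·x
  lim(x→∞) f'(x)/g'(x) = lim(x→∞) (3·x^2 + 2·x)/(15·x^2 + 2·x)
  = 1/5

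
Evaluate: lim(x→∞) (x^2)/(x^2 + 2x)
This is an ∞/∞ indeterminate form.

Apply L'Hôpital's rule: differentiate numerator and denominator separately.
  f(x) = x^2   ⇒   f'(x) = 2·x
  g(x) = x^2 + 2·x   ⇒   g'(x) = 2·x + 2
  lim(x→∞) f'(x)/g'(x) = lim(x→∞) (2·x)/(2·x + 2)
  = 1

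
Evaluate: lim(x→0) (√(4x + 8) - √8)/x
This is a standard limit.

Factor or rationalize the expression:
  lim(x→0) (√(4x + 8) - √8)/x = sqrt(2)/2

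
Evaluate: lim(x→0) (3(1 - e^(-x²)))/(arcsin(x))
This is a 0/0 indeterminate form.

Apply L'Hôpital's rule: differentiate numerator and denominator separately.
  f(x) = 3 - 3·e^(-x^2)   ⇒   f'(x) = 6·x·e^(-x^2)
  g(x) = asin(x)   ⇒   g'(x) = 1/sqrt(1 - x^2)
  lim(x→0) f'(x)/g'(x) = lim(x→0) (6·x·e^(-x^2))/(1/sqrt(1 - x^2))
  = 0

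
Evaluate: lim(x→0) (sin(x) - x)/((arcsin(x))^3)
This is a 0/0 indeterminate form.

Apply L'Hôpital's rule: differentiate numerator and denominator separately.
  f(x) = -x + sin(x)   ⇒   f'(x) = cos(x) - 1
  g(x) = asin(x)^3   ⇒   g'(x) = 3·asin(x)^2/sqrt(1 - x^2)
  lim(x→0) f'(x)/g'(x) = lim(x→0) (cos(x) - 1)/(3·asin(x)^2/sqrt(1 - x^2))
  = -1/6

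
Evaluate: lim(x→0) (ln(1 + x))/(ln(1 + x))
This is a 0/0 indeterminate form.

Apply L'Hôpital's rule: differentiate numerator and denominator separately.
  f(x) = ln(x + 1)   ⇒   f'(x) = 1/(x + 1)
  g(x) = ln(x + 1)   ⇒   g'(x) = 1/(x + 1)
  lim(x→0) f'(x)/g'(x) = lim(x→0) (1/(x + 1))/(1/(x + 1))
  = 1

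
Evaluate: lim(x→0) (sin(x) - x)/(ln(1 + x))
This is a 0/0 indeterminate form.

Apply L'Hôpital's rule: differentiate numerator and denominator separately.
  f(x) = -x + sin(x)   ⇒   f'(x) = cos(x) - 1
  g(x) = ln(x + 1)   ⇒   g'(x) = 1/(x + 1)
  lim(x→0) f'(x)/g'(x) = lim(x→0) (cos(x) - 1)/(1/(x + 1))
  = 0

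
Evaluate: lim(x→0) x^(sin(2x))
This is an exponential indeterminate form.

For exponential indeterminate forms, take the natural log:
  Let L = lim(x→0) x^(sin(2x))
  Then ln(L) = lim(x→0) [exponent × ln(base)]
  Evaluate using L'Hôpital or standard limits, then exponentiate.
  L = 1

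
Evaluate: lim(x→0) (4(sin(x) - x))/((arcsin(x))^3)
This is a 0/0 indeterminate form.

Apply L'Hôpital's rule: differentiate numerator and denominator separately.
  f(x) = -4·x + 4·sin(x)   ⇒   f'(x) = 4·cos(x) - 4
  g(x) = asin(x)^3   ⇒   g'(x) = 3·asin(x)^2/sqrt(1 - x^2)
  lim(x→0) f'(x)/g'(x) = lim(x→0) (4·cos(x) - 4)/(3·asin(x)^2/sqrt(1 - x^2))
  = -2/3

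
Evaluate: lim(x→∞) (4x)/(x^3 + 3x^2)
This is an ∞/∞ indeterminate form.

Apply L'Hôpital's rule: differentiate numerator and denominator separately.
  f(x) = 4·x   ⇒   f'(x) = 4
  g(x) = x^3 + 3·x^2   ⇒   g'(x) = 3·x^2 + 6·x
  lim(x→∞) f'(x)/g'(x) = lim(x→∞) (4)/(3·x^2 + 6·x)
  = 0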